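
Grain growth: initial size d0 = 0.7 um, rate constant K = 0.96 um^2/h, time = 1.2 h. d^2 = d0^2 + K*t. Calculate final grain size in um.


d^2 = 0.7^2 + 0.96*1.2 = 1.642
d = sqrt(1.642) = 1.28 um

1.28


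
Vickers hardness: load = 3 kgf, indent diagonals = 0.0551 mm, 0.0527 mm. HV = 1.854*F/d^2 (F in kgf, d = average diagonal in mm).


d_avg = (0.0551+0.0527)/2 = 0.0539 mm
HV = 1.854*3/0.0539^2 = 1914

1914


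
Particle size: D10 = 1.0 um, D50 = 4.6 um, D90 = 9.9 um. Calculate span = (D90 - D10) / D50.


Span = (9.9 - 1.0) / 4.6 = 8.9 / 4.6 = 1.935

1.935


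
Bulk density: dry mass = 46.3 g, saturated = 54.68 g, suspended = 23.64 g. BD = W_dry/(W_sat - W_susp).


BD = 46.3 / (54.68 - 23.64) = 46.3 / 31.04 = 1.492 g/cm^3

1.492


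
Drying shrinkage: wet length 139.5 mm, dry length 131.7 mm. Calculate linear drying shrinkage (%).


DS = (139.5 - 131.7) / 139.5 * 100 = 5.59%

5.59


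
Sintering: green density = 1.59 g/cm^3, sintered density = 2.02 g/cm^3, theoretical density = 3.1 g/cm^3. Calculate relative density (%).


Relative = 2.02 / 3.1 * 100 = 65.2%

65.2


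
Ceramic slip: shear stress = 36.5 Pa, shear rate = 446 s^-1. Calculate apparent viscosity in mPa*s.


eta = tau/gamma * 1000 = 36.5/446 * 1000 = 81.8 mPa*s

81.8


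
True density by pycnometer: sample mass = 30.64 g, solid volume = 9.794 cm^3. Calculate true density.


TD = 30.64 / 9.794 = 3.128 g/cm^3

3.128


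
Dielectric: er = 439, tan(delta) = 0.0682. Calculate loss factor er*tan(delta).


Loss = 439 * 0.0682 = 29.94

29.94


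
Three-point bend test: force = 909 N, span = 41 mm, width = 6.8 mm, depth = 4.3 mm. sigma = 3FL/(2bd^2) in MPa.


sigma = 3*909*41/(2*6.8*4.3^2) = 444.6 MPa

444.6


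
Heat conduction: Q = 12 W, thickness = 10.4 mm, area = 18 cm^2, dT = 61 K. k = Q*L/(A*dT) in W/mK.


k = 12*10.4/1000/(18/10000*61) = 1.14 W/mK

1.14


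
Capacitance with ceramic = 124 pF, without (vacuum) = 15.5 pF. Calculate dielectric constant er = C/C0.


er = 124 / 15.5 = 8.0

8.0


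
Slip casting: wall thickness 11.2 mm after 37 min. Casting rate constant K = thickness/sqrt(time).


K = 11.2 / sqrt(37) = 11.2 / 6.0828 = 1.841 mm/min^0.5

1.841


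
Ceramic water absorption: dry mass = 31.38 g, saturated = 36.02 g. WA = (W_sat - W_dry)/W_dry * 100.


WA = (36.02 - 31.38) / 31.38 * 100 = 14.79%

14.79


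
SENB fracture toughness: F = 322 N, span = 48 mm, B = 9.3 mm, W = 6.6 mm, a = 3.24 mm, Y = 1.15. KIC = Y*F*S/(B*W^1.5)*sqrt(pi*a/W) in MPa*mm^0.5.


KIC = 1.15*322*48/(9.3*6.6^1.5)*sqrt(pi*3.24/6.6) = 139.98

139.98


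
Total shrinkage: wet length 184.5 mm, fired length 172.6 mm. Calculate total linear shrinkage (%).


TS = (184.5 - 172.6) / 184.5 * 100 = 6.45%

6.45


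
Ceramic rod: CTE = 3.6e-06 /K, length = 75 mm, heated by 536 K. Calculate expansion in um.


dL = 3.6e-06 * 75 * 536 * 1000 = 144.72 um

144.72


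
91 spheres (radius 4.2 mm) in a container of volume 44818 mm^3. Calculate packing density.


V_sphere = 4/3*pi*4.2^3 = 310.3391 mm^3
Total V = 91*310.3391 = 28240.8581 mm^3
PD = 28240.8581 / 44818 = 0.63

0.63


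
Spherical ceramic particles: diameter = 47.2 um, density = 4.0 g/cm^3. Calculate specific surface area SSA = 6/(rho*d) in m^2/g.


SSA = 6 / (4.0 * 47.2) = 0.032 m^2/g

0.032


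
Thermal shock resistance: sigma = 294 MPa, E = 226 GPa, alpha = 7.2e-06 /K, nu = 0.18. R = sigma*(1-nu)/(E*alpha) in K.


R = 294*(1-0.18)/(226*1000*7.2e-06) = 148 K

148


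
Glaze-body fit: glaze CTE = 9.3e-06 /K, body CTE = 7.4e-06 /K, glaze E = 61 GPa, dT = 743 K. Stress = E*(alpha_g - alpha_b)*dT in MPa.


Stress = 61*1000*(9.3e-06 - 7.4e-06)*743 = 86.1 MPa

86.1


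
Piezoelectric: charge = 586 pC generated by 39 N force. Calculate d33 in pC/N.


d33 = 586 / 39 = 15.0 pC/N

15.0


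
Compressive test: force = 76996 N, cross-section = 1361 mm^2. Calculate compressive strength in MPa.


CS = 76996 / 1361 = 56.6 MPa

56.6


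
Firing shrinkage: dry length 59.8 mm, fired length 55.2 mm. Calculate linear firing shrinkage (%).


FS = (59.8 - 55.2) / 59.8 * 100 = 7.69%

7.69


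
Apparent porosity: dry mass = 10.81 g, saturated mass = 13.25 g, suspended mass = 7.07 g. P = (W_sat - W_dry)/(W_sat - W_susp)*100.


P = (13.25 - 10.81) / (13.25 - 7.07) * 100 = 2.44 / 6.18 * 100 = 39.5%

39.5


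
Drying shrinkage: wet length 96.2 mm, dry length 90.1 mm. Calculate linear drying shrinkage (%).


DS = (96.2 - 90.1) / 96.2 * 100 = 6.34%

6.34


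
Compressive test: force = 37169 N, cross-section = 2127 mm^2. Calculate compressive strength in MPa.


CS = 37169 / 2127 = 17.5 MPa

17.5


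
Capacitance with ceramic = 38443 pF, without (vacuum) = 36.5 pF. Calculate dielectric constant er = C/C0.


er = 38443 / 36.5 = 1053.23

1053.23


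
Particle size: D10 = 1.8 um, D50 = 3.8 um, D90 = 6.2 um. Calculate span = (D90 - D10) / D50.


Span = (6.2 - 1.8) / 3.8 = 4.4 / 3.8 = 1.158

1.158


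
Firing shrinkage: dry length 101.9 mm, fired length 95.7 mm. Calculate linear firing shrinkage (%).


FS = (101.9 - 95.7) / 101.9 * 100 = 6.08%

6.08


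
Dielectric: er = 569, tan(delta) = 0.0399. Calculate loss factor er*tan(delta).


Loss = 569 * 0.0399 = 22.703

22.703


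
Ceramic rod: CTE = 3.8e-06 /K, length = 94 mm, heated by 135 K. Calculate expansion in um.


dL = 3.8e-06 * 94 * 135 * 1000 = 48.222 um

48.222


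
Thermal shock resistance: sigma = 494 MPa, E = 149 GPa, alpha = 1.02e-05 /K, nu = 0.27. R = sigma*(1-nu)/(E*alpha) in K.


R = 494*(1-0.27)/(149*1000*1.02e-05) = 237 K

237


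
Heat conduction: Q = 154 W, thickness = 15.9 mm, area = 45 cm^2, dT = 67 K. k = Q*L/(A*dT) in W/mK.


k = 154*15.9/1000/(45/10000*67) = 8.12 W/mK

8.12


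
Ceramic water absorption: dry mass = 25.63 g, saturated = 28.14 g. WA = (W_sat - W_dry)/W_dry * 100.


WA = (28.14 - 25.63) / 25.63 * 100 = 9.79%

9.79


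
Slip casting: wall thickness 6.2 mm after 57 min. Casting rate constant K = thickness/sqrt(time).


K = 6.2 / sqrt(57) = 6.2 / 7.5498 = 0.821 mm/min^0.5

0.821


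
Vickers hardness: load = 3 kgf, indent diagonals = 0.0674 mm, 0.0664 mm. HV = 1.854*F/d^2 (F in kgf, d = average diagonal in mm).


d_avg = (0.0674+0.0664)/2 = 0.0669 mm
HV = 1.854*3/0.0669^2 = 1243

1243


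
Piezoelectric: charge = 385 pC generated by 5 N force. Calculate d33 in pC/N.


d33 = 385 / 5 = 77.0 pC/N

77.0


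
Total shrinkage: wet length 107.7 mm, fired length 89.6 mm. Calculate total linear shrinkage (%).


TS = (107.7 - 89.6) / 107.7 * 100 = 16.81%

16.81


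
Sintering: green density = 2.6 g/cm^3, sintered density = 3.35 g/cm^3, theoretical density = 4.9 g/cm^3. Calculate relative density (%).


Relative = 3.35 / 4.9 * 100 = 68.4%

68.4


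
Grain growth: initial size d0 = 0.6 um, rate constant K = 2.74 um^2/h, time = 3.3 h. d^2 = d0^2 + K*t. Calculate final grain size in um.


d^2 = 0.6^2 + 2.74*3.3 = 9.402
d = sqrt(9.402) = 3.07 um

3.07


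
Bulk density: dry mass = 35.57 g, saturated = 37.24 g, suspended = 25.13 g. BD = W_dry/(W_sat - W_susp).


BD = 35.57 / (37.24 - 25.13) = 35.57 / 12.11 = 2.937 g/cm^3

2.937


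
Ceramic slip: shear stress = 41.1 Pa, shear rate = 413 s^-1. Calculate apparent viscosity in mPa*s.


eta = tau/gamma * 1000 = 41.1/413 * 1000 = 99.5 mPa*s

99.5


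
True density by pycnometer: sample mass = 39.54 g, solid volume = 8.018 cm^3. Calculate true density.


TD = 39.54 / 8.018 = 4.931 g/cm^3

4.931


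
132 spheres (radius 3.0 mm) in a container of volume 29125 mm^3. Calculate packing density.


V_sphere = 4/3*pi*3.0^3 = 113.0973 mm^3
Total V = 132*113.0973 = 14928.8436 mm^3
PD = 14928.8436 / 29125 = 0.513

0.513


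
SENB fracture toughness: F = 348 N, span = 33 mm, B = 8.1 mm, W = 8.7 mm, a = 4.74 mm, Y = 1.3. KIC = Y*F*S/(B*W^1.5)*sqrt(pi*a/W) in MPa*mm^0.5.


KIC = 1.3*348*33/(8.1*8.7^1.5)*sqrt(pi*4.74/8.7) = 93.97

93.97


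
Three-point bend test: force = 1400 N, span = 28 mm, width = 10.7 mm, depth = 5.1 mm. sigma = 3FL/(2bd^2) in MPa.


sigma = 3*1400*28/(2*10.7*5.1^2) = 211.3 MPa

211.3


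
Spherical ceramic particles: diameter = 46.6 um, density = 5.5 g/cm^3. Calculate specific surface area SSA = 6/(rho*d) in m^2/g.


SSA = 6 / (5.5 * 46.6) = 0.023 m^2/g

0.023


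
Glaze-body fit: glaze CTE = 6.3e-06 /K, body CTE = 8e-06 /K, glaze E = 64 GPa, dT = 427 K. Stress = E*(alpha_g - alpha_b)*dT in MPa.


Stress = 64*1000*(6.3e-06 - 8e-06)*427 = -46.5 MPa

-46.5


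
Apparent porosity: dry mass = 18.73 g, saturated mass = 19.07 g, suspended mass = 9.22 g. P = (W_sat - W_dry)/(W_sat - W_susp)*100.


P = (19.07 - 18.73) / (19.07 - 9.22) * 100 = 0.34 / 9.85 * 100 = 3.5%

3.5


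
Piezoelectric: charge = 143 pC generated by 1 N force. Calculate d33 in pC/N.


d33 = 143 / 1 = 143.0 pC/N

143.0


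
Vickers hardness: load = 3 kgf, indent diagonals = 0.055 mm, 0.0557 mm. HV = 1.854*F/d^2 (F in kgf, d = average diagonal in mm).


d_avg = (0.055+0.0557)/2 = 0.05535 mm
HV = 1.854*3/0.05535^2 = 1815

1815


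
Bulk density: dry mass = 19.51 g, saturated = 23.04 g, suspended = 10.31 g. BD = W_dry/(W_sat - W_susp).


BD = 19.51 / (23.04 - 10.31) = 19.51 / 12.73 = 1.533 g/cm^3

1.533


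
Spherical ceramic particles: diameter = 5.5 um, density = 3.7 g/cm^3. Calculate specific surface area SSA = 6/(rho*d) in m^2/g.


SSA = 6 / (3.7 * 5.5) = 0.295 m^2/g

0.295


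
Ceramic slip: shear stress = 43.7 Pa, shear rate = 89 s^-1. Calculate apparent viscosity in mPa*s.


eta = tau/gamma * 1000 = 43.7/89 * 1000 = 491.0 mPa*s

491.0


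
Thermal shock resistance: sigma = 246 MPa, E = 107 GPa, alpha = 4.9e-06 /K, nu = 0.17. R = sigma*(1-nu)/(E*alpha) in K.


R = 246*(1-0.17)/(107*1000*4.9e-06) = 389 K

389


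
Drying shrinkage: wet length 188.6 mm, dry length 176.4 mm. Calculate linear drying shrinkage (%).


DS = (188.6 - 176.4) / 188.6 * 100 = 6.47%

6.47


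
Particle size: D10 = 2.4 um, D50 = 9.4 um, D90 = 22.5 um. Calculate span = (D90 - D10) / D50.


Span = (22.5 - 2.4) / 9.4 = 20.1 / 9.4 = 2.138

2.138


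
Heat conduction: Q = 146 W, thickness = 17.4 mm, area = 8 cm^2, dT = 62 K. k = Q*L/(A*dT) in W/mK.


k = 146*17.4/1000/(8/10000*62) = 51.22 W/mK

51.22


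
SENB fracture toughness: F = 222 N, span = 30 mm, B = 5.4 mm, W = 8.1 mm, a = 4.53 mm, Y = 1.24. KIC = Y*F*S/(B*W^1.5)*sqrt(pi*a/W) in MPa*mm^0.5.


KIC = 1.24*222*30/(5.4*8.1^1.5)*sqrt(pi*4.53/8.1) = 87.93

87.93


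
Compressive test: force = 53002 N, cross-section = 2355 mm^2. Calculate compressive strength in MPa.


CS = 53002 / 2355 = 22.5 MPa

22.5


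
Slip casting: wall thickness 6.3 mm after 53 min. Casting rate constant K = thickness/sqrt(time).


K = 6.3 / sqrt(53) = 6.3 / 7.2801 = 0.865 mm/min^0.5

0.865


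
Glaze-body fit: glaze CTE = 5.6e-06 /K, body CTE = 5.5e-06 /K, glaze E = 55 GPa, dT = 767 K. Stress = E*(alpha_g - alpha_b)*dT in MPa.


Stress = 55*1000*(5.6e-06 - 5.5e-06)*767 = 4.2 MPa

4.2


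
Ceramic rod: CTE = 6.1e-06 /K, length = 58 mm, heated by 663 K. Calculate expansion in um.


dL = 6.1e-06 * 58 * 663 * 1000 = 234.569 um

234.569


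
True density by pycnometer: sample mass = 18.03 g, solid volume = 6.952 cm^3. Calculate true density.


TD = 18.03 / 6.952 = 2.593 g/cm^3

2.593


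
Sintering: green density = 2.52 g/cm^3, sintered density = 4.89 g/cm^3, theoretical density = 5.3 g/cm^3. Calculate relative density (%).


Relative = 4.89 / 5.3 * 100 = 92.3%

92.3


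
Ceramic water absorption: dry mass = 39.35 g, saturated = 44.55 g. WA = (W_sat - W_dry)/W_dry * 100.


WA = (44.55 - 39.35) / 39.35 * 100 = 13.21%

13.21


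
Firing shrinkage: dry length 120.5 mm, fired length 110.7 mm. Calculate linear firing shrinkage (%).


FS = (120.5 - 110.7) / 120.5 * 100 = 8.13%

8.13


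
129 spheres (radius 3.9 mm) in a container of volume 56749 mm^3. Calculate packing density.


V_sphere = 4/3*pi*3.9^3 = 248.4748 mm^3
Total V = 129*248.4748 = 32053.2492 mm^3
PD = 32053.2492 / 56749 = 0.565

0.565


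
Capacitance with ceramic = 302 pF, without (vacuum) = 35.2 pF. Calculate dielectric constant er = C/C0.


er = 302 / 35.2 = 8.58

8.58


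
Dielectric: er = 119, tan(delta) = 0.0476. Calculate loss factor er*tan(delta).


Loss = 119 * 0.0476 = 5.664

5.664


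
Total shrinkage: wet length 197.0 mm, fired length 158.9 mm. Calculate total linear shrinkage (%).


TS = (197.0 - 158.9) / 197.0 * 100 = 19.34%

19.34


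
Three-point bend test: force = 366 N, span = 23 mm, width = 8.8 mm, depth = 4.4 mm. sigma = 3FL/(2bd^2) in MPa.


sigma = 3*366*23/(2*8.8*4.4^2) = 74.1 MPa

74.1


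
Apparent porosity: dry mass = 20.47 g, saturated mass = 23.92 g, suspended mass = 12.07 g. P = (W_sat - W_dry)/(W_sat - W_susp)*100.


P = (23.92 - 20.47) / (23.92 - 12.07) * 100 = 3.45 / 11.85 * 100 = 29.1%

29.1


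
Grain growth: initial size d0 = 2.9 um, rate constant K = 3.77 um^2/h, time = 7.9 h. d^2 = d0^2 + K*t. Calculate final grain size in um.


d^2 = 2.9^2 + 3.77*7.9 = 38.193
d = sqrt(38.193) = 6.18 um

6.18


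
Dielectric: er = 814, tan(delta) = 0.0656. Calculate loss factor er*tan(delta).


Loss = 814 * 0.0656 = 53.398

53.398


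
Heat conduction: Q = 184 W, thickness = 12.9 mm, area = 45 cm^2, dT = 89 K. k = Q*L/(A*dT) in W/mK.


k = 184*12.9/1000/(45/10000*89) = 5.93 W/mK

5.93


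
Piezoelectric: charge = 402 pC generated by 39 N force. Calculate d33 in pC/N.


d33 = 402 / 39 = 10.3 pC/N

10.3


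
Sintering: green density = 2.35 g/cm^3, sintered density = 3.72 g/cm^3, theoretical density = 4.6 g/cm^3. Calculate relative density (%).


Relative = 3.72 / 4.6 * 100 = 80.9%

80.9


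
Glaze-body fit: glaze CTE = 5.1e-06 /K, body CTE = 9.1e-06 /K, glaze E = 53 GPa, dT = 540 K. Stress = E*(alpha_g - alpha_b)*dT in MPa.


Stress = 53*1000*(5.1e-06 - 9.1e-06)*540 = -114.5 MPa

-114.5


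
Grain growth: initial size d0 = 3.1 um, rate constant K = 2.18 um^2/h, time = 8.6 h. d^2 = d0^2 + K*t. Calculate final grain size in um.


d^2 = 3.1^2 + 2.18*8.6 = 28.358
d = sqrt(28.358) = 5.33 um

5.33


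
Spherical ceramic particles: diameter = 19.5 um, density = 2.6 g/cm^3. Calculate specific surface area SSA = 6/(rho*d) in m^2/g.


SSA = 6 / (2.6 * 19.5) = 0.118 m^2/g

0.118


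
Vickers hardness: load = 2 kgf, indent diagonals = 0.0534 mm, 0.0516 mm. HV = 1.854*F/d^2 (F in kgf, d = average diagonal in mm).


d_avg = (0.0534+0.0516)/2 = 0.0525 mm
HV = 1.854*2/0.0525^2 = 1345

1345


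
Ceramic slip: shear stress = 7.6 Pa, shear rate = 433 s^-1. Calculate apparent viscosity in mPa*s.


eta = tau/gamma * 1000 = 7.6/433 * 1000 = 17.6 mPa*s

17.6


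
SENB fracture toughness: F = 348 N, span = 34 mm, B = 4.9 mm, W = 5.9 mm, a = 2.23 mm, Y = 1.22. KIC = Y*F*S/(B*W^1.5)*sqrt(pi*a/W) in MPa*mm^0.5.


KIC = 1.22*348*34/(4.9*5.9^1.5)*sqrt(pi*2.23/5.9) = 224.0

224.0


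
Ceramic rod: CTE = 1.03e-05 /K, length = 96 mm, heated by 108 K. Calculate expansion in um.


dL = 1.03e-05 * 96 * 108 * 1000 = 106.79 um

106.79


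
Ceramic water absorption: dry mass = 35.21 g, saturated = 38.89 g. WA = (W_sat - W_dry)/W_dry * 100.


WA = (38.89 - 35.21) / 35.21 * 100 = 10.45%

10.45


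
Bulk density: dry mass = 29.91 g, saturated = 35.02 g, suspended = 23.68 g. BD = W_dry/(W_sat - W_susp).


BD = 29.91 / (35.02 - 23.68) = 29.91 / 11.34 = 2.638 g/cm^3

2.638


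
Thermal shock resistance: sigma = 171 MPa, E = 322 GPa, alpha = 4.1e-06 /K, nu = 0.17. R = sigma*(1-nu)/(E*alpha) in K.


R = 171*(1-0.17)/(322*1000*4.1e-06) = 108 K

108


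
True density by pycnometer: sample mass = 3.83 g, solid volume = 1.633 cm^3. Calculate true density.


TD = 3.83 / 1.633 = 2.345 g/cm^3

2.345


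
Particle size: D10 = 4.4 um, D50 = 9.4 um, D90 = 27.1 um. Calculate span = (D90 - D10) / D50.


Span = (27.1 - 4.4) / 9.4 = 22.7 / 9.4 = 2.415

2.415


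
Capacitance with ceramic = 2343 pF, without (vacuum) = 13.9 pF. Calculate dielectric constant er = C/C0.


er = 2343 / 13.9 = 168.56

168.56


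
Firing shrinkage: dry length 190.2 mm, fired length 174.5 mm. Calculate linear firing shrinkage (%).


FS = (190.2 - 174.5) / 190.2 * 100 = 8.25%

8.25


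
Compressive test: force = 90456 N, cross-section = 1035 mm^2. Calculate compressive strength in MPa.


CS = 90456 / 1035 = 87.4 MPa

87.4


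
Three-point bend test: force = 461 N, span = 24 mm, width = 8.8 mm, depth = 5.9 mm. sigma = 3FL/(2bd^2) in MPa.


sigma = 3*461*24/(2*8.8*5.9^2) = 54.2 MPa

54.2


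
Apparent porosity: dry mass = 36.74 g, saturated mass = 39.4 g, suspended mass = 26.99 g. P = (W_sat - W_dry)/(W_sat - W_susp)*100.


P = (39.4 - 36.74) / (39.4 - 26.99) * 100 = 2.66 / 12.41 * 100 = 21.4%

21.4


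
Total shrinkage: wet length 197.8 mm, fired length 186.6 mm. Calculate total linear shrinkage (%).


TS = (197.8 - 186.6) / 197.8 * 100 = 5.66%

5.66


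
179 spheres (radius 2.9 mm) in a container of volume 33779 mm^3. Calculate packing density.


V_sphere = 4/3*pi*2.9^3 = 102.1604 mm^3
Total V = 179*102.1604 = 18286.7116 mm^3
PD = 18286.7116 / 33779 = 0.541

0.541


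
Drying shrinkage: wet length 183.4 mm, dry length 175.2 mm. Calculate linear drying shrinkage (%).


DS = (183.4 - 175.2) / 183.4 * 100 = 4.47%

4.47


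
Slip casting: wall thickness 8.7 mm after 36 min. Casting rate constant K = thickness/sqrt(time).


K = 8.7 / sqrt(36) = 8.7 / 6.0 = 1.45 mm/min^0.5

1.45


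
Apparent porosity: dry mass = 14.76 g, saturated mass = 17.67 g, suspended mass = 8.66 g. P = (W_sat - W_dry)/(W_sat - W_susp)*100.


P = (17.67 - 14.76) / (17.67 - 8.66) * 100 = 2.91 / 9.01 * 100 = 32.3%

32.3


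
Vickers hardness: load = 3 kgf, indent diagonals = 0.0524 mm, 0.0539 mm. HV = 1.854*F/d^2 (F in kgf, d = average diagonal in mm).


d_avg = (0.0524+0.0539)/2 = 0.05315 mm
HV = 1.854*3/0.05315^2 = 1969

1969


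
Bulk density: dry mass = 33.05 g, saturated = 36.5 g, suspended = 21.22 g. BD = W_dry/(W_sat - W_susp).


BD = 33.05 / (36.5 - 21.22) = 33.05 / 15.28 = 2.163 g/cm^3

2.163


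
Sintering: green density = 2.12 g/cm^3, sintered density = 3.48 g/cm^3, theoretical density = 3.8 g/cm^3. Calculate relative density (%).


Relative = 3.48 / 3.8 * 100 = 91.6%

91.6


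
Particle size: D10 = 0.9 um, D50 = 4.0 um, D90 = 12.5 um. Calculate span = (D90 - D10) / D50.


Span = (12.5 - 0.9) / 4.0 = 11.6 / 4.0 = 2.9

2.9


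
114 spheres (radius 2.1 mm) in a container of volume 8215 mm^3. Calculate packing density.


V_sphere = 4/3*pi*2.1^3 = 38.7924 mm^3
Total V = 114*38.7924 = 4422.3336 mm^3
PD = 4422.3336 / 8215 = 0.538

0.538


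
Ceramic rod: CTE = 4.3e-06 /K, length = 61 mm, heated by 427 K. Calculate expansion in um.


dL = 4.3e-06 * 61 * 427 * 1000 = 112.002 um

112.002


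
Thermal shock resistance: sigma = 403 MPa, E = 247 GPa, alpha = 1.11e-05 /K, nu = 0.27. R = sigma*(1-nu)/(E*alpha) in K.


R = 403*(1-0.27)/(247*1000*1.11e-05) = 107 K

107


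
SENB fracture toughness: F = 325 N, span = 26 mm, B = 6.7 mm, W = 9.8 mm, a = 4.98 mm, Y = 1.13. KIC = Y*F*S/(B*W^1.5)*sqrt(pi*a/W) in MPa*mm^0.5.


KIC = 1.13*325*26/(6.7*9.8^1.5)*sqrt(pi*4.98/9.8) = 58.69

58.69


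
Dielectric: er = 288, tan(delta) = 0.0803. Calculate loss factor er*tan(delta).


Loss = 288 * 0.0803 = 23.126

23.126


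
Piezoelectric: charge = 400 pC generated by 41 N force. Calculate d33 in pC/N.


d33 = 400 / 41 = 9.8 pC/N

9.8


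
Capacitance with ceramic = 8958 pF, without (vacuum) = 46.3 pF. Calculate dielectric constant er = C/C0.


er = 8958 / 46.3 = 193.48

193.48


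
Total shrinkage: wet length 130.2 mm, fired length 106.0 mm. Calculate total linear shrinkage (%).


TS = (130.2 - 106.0) / 130.2 * 100 = 18.59%

18.59


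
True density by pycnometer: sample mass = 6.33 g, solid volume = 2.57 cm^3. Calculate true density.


TD = 6.33 / 2.57 = 2.463 g/cm^3

2.463


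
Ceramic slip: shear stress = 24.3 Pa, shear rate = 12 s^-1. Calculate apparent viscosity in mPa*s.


eta = tau/gamma * 1000 = 24.3/12 * 1000 = 2025.0 mPa*s

2025.0


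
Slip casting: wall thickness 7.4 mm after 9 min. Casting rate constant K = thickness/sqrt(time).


K = 7.4 / sqrt(9) = 7.4 / 3.0 = 2.467 mm/min^0.5

2.467


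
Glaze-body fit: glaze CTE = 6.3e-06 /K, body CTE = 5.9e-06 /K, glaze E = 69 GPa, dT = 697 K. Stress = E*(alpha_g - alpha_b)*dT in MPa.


Stress = 69*1000*(6.3e-06 - 5.9e-06)*697 = 19.2 MPa

19.2


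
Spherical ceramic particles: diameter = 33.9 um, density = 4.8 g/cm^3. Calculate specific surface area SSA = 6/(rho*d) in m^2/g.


SSA = 6 / (4.8 * 33.9) = 0.037 m^2/g

0.037


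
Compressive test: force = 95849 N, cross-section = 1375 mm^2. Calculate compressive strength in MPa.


CS = 95849 / 1375 = 69.7 MPa

69.7


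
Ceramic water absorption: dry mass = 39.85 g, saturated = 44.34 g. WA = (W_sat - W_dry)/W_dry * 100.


WA = (44.34 - 39.85) / 39.85 * 100 = 11.27%

11.27


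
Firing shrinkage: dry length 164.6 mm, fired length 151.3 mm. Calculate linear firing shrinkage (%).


FS = (164.6 - 151.3) / 164.6 * 100 = 8.08%

8.08


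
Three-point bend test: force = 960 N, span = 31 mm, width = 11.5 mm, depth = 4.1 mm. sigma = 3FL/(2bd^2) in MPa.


sigma = 3*960*31/(2*11.5*4.1^2) = 230.9 MPa

230.9


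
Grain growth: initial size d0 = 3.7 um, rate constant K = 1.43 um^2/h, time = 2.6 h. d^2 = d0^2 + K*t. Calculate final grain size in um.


d^2 = 3.7^2 + 1.43*2.6 = 17.408
d = sqrt(17.408) = 4.17 um

4.17


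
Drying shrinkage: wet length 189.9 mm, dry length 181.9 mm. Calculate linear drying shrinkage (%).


DS = (189.9 - 181.9) / 189.9 * 100 = 4.21%

4.21


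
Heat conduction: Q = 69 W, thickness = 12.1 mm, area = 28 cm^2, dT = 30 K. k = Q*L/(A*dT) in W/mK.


k = 69*12.1/1000/(28/10000*30) = 9.94 W/mK

9.94


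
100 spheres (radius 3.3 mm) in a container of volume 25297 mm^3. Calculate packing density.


V_sphere = 4/3*pi*3.3^3 = 150.5326 mm^3
Total V = 100*150.5326 = 15053.26 mm^3
PD = 15053.26 / 25297 = 0.595

0.595


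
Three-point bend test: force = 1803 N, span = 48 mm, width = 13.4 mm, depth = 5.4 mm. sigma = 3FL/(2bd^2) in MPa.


sigma = 3*1803*48/(2*13.4*5.4^2) = 332.2 MPa

332.2


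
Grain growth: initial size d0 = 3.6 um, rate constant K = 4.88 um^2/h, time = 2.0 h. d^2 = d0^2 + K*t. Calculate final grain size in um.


d^2 = 3.6^2 + 4.88*2.0 = 22.72
d = sqrt(22.72) = 4.77 um

4.77


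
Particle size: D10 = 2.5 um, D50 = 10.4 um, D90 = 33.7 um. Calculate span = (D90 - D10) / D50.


Span = (33.7 - 2.5) / 10.4 = 31.2 / 10.4 = 3.0

3.0


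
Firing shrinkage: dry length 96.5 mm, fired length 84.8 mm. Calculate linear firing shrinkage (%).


FS = (96.5 - 84.8) / 96.5 * 100 = 12.12%

12.12


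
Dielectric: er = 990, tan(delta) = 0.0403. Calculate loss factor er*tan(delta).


Loss = 990 * 0.0403 = 39.897

39.897


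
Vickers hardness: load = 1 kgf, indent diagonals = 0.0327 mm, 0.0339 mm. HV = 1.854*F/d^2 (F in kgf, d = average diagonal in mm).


d_avg = (0.0327+0.0339)/2 = 0.0333 mm
HV = 1.854*1/0.0333^2 = 1672

1672


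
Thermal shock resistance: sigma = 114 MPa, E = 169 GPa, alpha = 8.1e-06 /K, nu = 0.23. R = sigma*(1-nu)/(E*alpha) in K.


R = 114*(1-0.23)/(169*1000*8.1e-06) = 64 K

64


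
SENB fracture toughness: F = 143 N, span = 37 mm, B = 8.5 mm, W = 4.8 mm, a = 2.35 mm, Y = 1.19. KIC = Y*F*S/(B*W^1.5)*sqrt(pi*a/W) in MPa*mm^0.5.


KIC = 1.19*143*37/(8.5*4.8^1.5)*sqrt(pi*2.35/4.8) = 87.36

87.36


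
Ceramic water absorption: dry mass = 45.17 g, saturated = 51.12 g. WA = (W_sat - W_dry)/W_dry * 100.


WA = (51.12 - 45.17) / 45.17 * 100 = 13.17%

13.17


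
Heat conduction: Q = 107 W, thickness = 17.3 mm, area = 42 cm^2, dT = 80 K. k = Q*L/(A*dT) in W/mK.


k = 107*17.3/1000/(42/10000*80) = 5.51 W/mK

5.51


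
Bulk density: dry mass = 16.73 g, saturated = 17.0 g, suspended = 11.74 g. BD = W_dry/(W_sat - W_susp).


BD = 16.73 / (17.0 - 11.74) = 16.73 / 5.26 = 3.181 g/cm^3

3.181


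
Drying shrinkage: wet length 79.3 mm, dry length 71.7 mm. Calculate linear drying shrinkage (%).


DS = (79.3 - 71.7) / 79.3 * 100 = 9.58%

9.58


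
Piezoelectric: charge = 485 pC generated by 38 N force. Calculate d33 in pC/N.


d33 = 485 / 38 = 12.8 pC/N

12.8


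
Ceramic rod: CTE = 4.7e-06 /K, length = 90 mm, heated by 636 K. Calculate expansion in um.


dL = 4.7e-06 * 90 * 636 * 1000 = 269.028 um

269.028


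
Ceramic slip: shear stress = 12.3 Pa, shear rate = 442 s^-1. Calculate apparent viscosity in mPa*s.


eta = tau/gamma * 1000 = 12.3/442 * 1000 = 27.8 mPa*s

27.8


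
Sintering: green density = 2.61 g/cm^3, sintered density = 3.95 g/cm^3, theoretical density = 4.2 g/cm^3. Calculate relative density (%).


Relative = 3.95 / 4.2 * 100 = 94.0%

94.0


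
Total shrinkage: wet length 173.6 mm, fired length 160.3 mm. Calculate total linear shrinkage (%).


TS = (173.6 - 160.3) / 173.6 * 100 = 7.66%

7.66


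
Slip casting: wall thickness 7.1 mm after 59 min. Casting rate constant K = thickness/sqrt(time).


K = 7.1 / sqrt(59) = 7.1 / 7.6811 = 0.924 mm/min^0.5

0.924


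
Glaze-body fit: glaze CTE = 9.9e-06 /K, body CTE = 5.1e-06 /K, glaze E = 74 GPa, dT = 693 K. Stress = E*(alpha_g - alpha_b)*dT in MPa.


Stress = 74*1000*(9.9e-06 - 5.1e-06)*693 = 246.2 MPa

246.2


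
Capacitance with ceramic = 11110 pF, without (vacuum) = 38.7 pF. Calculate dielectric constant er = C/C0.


er = 11110 / 38.7 = 287.08

287.08


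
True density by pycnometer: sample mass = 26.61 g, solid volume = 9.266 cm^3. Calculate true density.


TD = 26.61 / 9.266 = 2.872 g/cm^3

2.872


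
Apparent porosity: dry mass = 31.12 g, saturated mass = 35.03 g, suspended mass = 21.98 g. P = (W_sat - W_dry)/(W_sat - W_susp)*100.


P = (35.03 - 31.12) / (35.03 - 21.98) * 100 = 3.91 / 13.05 * 100 = 30.0%

30.0


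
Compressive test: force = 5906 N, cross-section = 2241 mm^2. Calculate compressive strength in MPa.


CS = 5906 / 2241 = 2.6 MPa

2.6


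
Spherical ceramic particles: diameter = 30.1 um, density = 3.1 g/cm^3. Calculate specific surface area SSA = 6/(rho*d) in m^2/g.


SSA = 6 / (3.1 * 30.1) = 0.064 m^2/g

0.064


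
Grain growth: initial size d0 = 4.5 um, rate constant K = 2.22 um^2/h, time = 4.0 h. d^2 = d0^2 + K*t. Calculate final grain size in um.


d^2 = 4.5^2 + 2.22*4.0 = 29.13
d = sqrt(29.13) = 5.4 um

5.4


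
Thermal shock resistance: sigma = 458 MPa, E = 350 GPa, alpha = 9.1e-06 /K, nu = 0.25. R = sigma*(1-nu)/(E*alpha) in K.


R = 458*(1-0.25)/(350*1000*9.1e-06) = 108 K

108


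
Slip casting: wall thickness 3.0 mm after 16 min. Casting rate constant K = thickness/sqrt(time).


K = 3.0 / sqrt(16) = 3.0 / 4.0 = 0.75 mm/min^0.5

0.75


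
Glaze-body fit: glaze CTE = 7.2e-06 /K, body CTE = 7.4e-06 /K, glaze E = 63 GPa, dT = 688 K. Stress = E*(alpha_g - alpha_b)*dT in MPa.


Stress = 63*1000*(7.2e-06 - 7.4e-06)*688 = -8.7 MPa

-8.7


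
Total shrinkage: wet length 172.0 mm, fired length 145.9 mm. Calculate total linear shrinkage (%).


TS = (172.0 - 145.9) / 172.0 * 100 = 15.17%

15.17


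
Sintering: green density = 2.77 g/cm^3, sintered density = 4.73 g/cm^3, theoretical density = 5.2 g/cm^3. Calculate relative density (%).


Relative = 4.73 / 5.2 * 100 = 91.0%

91.0


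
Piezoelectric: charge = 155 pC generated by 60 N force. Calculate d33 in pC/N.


d33 = 155 / 60 = 2.6 pC/N

2.6


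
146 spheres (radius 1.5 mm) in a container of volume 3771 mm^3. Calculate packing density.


V_sphere = 4/3*pi*1.5^3 = 14.1372 mm^3
Total V = 146*14.1372 = 2064.0312 mm^3
PD = 2064.0312 / 3771 = 0.547

0.547


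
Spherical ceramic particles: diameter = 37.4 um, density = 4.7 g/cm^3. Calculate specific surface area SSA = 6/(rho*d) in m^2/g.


SSA = 6 / (4.7 * 37.4) = 0.034 m^2/g

0.034


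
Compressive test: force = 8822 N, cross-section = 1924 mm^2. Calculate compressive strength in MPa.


CS = 8822 / 1924 = 4.6 MPa

4.6


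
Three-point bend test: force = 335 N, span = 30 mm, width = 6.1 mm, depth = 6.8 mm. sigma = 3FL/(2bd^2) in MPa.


sigma = 3*335*30/(2*6.1*6.8^2) = 53.4 MPa

53.4


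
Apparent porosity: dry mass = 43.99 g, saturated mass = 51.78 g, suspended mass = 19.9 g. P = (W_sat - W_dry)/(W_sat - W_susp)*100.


P = (51.78 - 43.99) / (51.78 - 19.9) * 100 = 7.79 / 31.88 * 100 = 24.4%

24.4


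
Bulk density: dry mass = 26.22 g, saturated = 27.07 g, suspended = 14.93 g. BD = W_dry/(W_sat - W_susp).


BD = 26.22 / (27.07 - 14.93) = 26.22 / 12.14 = 2.16 g/cm^3

2.16


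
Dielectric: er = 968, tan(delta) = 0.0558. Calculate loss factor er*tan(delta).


Loss = 968 * 0.0558 = 54.014

54.014


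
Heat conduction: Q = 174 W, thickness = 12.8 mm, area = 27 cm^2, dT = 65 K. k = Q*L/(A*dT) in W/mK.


k = 174*12.8/1000/(27/10000*65) = 12.69 W/mK

12.69


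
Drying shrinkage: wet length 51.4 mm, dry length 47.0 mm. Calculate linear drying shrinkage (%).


DS = (51.4 - 47.0) / 51.4 * 100 = 8.56%

8.56


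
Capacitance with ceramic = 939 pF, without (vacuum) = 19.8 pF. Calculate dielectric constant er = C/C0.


er = 939 / 19.8 = 47.42

47.42


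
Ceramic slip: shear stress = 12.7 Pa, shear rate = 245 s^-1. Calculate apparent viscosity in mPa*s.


eta = tau/gamma * 1000 = 12.7/245 * 1000 = 51.8 mPa*s

51.8


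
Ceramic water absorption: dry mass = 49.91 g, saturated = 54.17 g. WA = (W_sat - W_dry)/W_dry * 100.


WA = (54.17 - 49.91) / 49.91 * 100 = 8.54%

8.54


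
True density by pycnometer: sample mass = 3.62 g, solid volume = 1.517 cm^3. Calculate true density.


TD = 3.62 / 1.517 = 2.386 g/cm^3

2.386


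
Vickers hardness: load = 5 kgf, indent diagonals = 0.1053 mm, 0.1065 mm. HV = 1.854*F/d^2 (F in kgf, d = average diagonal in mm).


d_avg = (0.1053+0.1065)/2 = 0.1059 mm
HV = 1.854*5/0.1059^2 = 827

827


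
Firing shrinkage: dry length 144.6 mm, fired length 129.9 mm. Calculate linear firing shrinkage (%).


FS = (144.6 - 129.9) / 144.6 * 100 = 10.17%

10.17


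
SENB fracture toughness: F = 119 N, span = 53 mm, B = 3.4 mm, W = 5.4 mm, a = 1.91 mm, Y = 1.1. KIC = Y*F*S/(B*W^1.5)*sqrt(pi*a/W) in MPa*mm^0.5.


KIC = 1.1*119*53/(3.4*5.4^1.5)*sqrt(pi*1.91/5.4) = 171.41

171.41


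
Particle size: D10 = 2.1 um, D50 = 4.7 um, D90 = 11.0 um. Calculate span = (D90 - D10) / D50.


Span = (11.0 - 2.1) / 4.7 = 8.9 / 4.7 = 1.894

1.894


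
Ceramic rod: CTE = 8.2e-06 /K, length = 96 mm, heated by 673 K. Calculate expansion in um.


dL = 8.2e-06 * 96 * 673 * 1000 = 529.786 um

529.786


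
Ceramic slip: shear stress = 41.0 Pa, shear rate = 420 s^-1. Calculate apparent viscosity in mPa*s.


eta = tau/gamma * 1000 = 41.0/420 * 1000 = 97.6 mPa*s

97.6


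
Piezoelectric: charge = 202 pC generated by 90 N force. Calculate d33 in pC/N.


d33 = 202 / 90 = 2.2 pC/N

2.2


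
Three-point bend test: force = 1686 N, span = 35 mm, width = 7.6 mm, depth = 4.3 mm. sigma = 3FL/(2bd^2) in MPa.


sigma = 3*1686*35/(2*7.6*4.3^2) = 629.9 MPa

629.9


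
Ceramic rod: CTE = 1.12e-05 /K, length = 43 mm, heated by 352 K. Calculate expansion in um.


dL = 1.12e-05 * 43 * 352 * 1000 = 169.523 um

169.523


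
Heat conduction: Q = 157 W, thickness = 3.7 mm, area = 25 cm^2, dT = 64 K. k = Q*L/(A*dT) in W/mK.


k = 157*3.7/1000/(25/10000*64) = 3.63 W/mK

3.63


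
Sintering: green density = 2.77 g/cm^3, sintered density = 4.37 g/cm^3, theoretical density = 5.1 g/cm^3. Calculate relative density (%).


Relative = 4.37 / 5.1 * 100 = 85.7%

85.7


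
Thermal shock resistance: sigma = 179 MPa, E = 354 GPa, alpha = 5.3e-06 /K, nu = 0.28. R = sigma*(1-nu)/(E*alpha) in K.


R = 179*(1-0.28)/(354*1000*5.3e-06) = 69 K

69


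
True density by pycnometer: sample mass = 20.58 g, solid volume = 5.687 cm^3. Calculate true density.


TD = 20.58 / 5.687 = 3.619 g/cm^3

3.619


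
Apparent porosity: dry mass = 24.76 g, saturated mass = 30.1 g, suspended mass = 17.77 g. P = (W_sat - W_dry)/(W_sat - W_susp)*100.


P = (30.1 - 24.76) / (30.1 - 17.77) * 100 = 5.34 / 12.33 * 100 = 43.3%

43.3


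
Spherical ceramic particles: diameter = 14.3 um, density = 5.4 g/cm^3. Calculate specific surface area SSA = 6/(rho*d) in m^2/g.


SSA = 6 / (5.4 * 14.3) = 0.078 m^2/g

0.078


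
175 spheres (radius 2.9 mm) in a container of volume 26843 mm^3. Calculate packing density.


V_sphere = 4/3*pi*2.9^3 = 102.1604 mm^3
Total V = 175*102.1604 = 17878.07 mm^3
PD = 17878.07 / 26843 = 0.666

0.666


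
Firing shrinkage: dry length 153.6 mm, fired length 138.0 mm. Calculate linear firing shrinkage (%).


FS = (153.6 - 138.0) / 153.6 * 100 = 10.16%

10.16


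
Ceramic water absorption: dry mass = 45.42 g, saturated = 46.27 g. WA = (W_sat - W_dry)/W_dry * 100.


WA = (46.27 - 45.42) / 45.42 * 100 = 1.87%

1.87


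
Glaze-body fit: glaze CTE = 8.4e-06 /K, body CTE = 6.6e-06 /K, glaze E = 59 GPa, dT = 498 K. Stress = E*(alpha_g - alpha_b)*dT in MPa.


Stress = 59*1000*(8.4e-06 - 6.6e-06)*498 = 52.9 MPa

52.9


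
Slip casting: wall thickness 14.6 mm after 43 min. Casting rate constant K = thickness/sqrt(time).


K = 14.6 / sqrt(43) = 14.6 / 6.5574 = 2.226 mm/min^0.5

2.226


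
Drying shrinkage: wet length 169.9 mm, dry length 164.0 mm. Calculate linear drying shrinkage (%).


DS = (169.9 - 164.0) / 169.9 * 100 = 3.47%

3.47


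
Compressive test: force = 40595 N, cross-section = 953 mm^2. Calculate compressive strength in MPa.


CS = 40595 / 953 = 42.6 MPa

42.6


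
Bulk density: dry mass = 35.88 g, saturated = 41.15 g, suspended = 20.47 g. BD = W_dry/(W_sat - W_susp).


BD = 35.88 / (41.15 - 20.47) = 35.88 / 20.68 = 1.735 g/cm^3

1.735


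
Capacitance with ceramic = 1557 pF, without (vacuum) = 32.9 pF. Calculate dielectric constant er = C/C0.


er = 1557 / 32.9 = 47.33

47.33


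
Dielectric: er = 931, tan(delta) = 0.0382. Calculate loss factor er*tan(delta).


Loss = 931 * 0.0382 = 35.564

35.564


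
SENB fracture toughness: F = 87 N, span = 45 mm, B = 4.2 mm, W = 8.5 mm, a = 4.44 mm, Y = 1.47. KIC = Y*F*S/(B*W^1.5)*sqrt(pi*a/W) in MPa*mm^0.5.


KIC = 1.47*87*45/(4.2*8.5^1.5)*sqrt(pi*4.44/8.5) = 70.83

70.83


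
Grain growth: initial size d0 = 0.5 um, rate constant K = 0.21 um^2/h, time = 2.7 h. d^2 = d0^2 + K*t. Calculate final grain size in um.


d^2 = 0.5^2 + 0.21*2.7 = 0.817
d = sqrt(0.817) = 0.9 um

0.9


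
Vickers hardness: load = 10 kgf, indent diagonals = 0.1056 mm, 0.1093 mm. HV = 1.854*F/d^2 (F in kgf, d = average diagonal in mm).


d_avg = (0.1056+0.1093)/2 = 0.10745 mm
HV = 1.854*10/0.10745^2 = 1606

1606


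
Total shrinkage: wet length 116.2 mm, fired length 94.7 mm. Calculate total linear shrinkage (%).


TS = (116.2 - 94.7) / 116.2 * 100 = 18.5%

18.5


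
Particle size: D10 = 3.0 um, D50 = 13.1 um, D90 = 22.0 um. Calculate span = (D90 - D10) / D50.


Span = (22.0 - 3.0) / 13.1 = 19.0 / 13.1 = 1.45

1.45


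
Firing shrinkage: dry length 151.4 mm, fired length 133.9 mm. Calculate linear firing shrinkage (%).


FS = (151.4 - 133.9) / 151.4 * 100 = 11.56%

11.56


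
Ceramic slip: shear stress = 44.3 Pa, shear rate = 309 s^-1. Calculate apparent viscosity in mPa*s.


eta = tau/gamma * 1000 = 44.3/309 * 1000 = 143.4 mPa*s

143.4


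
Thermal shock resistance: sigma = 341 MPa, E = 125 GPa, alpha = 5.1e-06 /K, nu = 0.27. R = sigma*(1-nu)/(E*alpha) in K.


R = 341*(1-0.27)/(125*1000*5.1e-06) = 390 K

390


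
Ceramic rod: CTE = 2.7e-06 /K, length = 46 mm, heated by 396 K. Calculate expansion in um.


dL = 2.7e-06 * 46 * 396 * 1000 = 49.183 um

49.183


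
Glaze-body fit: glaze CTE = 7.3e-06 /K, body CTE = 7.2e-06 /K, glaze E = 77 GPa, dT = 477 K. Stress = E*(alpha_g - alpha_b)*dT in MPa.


Stress = 77*1000*(7.3e-06 - 7.2e-06)*477 = 3.7 MPa

3.7


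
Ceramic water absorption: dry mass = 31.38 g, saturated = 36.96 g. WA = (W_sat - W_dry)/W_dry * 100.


WA = (36.96 - 31.38) / 31.38 * 100 = 17.78%

17.78


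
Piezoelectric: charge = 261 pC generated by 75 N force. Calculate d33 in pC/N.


d33 = 261 / 75 = 3.5 pC/N

3.5


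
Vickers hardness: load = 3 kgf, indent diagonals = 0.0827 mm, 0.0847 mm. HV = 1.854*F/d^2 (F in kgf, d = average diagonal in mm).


d_avg = (0.0827+0.0847)/2 = 0.0837 mm
HV = 1.854*3/0.0837^2 = 794

794


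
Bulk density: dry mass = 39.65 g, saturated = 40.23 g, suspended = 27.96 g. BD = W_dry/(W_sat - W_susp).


BD = 39.65 / (40.23 - 27.96) = 39.65 / 12.27 = 3.231 g/cm^3

3.231


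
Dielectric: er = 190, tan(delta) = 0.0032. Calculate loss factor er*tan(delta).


Loss = 190 * 0.0032 = 0.608

0.608


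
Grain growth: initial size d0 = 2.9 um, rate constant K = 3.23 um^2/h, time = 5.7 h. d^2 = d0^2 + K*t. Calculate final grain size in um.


d^2 = 2.9^2 + 3.23*5.7 = 26.821
d = sqrt(26.821) = 5.18 um

5.18


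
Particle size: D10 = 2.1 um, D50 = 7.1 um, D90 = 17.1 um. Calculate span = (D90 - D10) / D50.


Span = (17.1 - 2.1) / 7.1 = 15.0 / 7.1 = 2.113

2.113


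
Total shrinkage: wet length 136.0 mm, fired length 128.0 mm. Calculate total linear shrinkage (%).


TS = (136.0 - 128.0) / 136.0 * 100 = 5.88%

5.88


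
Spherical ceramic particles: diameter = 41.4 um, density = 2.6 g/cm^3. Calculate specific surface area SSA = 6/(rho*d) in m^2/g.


SSA = 6 / (2.6 * 41.4) = 0.056 m^2/g

0.056


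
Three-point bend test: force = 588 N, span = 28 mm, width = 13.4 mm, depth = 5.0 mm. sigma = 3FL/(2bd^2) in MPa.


sigma = 3*588*28/(2*13.4*5.0^2) = 73.7 MPa

73.7


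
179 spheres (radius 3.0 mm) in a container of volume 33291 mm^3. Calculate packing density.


V_sphere = 4/3*pi*3.0^3 = 113.0973 mm^3
Total V = 179*113.0973 = 20244.4167 mm^3
PD = 20244.4167 / 33291 = 0.608

0.608


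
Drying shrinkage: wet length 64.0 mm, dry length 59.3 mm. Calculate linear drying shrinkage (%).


DS = (64.0 - 59.3) / 64.0 * 100 = 7.34%

7.34


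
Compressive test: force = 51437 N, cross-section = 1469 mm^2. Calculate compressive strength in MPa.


CS = 51437 / 1469 = 35.0 MPa

35.0


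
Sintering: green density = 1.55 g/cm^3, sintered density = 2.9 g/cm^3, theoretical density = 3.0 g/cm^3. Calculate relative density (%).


Relative = 2.9 / 3.0 * 100 = 96.7%

96.7


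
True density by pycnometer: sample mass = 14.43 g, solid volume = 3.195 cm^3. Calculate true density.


TD = 14.43 / 3.195 = 4.516 g/cm^3

4.516


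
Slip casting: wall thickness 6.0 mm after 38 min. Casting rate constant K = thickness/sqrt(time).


K = 6.0 / sqrt(38) = 6.0 / 6.1644 = 0.973 mm/min^0.5

0.973


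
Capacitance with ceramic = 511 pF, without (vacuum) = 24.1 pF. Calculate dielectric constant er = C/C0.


er = 511 / 24.1 = 21.2

21.2


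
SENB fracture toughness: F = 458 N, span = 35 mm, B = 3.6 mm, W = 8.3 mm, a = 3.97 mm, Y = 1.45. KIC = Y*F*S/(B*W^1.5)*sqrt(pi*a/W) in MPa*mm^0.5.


KIC = 1.45*458*35/(3.6*8.3^1.5)*sqrt(pi*3.97/8.3) = 330.99

330.99


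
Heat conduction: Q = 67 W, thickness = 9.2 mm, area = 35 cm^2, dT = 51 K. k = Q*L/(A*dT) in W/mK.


k = 67*9.2/1000/(35/10000*51) = 3.45 W/mK

3.45


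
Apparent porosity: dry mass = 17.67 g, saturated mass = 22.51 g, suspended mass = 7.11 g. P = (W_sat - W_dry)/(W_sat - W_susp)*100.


P = (22.51 - 17.67) / (22.51 - 7.11) * 100 = 4.84 / 15.4 * 100 = 31.4%

31.4
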